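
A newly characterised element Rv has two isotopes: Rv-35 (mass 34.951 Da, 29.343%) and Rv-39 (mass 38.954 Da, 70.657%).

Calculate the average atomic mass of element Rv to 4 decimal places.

Average mass = Σ (abundance × isotope mass) = 0.29343 × 34.951 + 0.70657 × 38.954
= 10.25567 + 27.52373 = 37.77940 Da

37.7794 Da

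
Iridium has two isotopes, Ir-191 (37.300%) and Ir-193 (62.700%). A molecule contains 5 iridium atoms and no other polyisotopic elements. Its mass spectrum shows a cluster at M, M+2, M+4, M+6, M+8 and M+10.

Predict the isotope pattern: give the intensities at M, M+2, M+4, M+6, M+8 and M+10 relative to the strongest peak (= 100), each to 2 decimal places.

Each Ir atom is independently Ir-191 (p = 0.37300) or Ir-193 (q = 0.62700); the cluster is the binomial expansion (p + q)^5.
P(M) = 0.37300^5 = 0.007220
P(M+2) = 5 × 0.37300^4 × 0.62700^1 = 0.060684
P(M+4) = 10 × 0.37300^3 × 0.62700^2 = 0.204015
P(M+6) = 10 × 0.37300^2 × 0.62700^3 = 0.342942
P(M+8) = 5 × 0.37300^1 × 0.62700^4 = 0.288237
P(M+10) = 0.62700^5 = 0.096903
The M+6 peak is largest (0.342942); scaling to 100 gives 2.11 : 17.70 : 59.49 : 100.00 : 84.05 : 28.26.

2.11 : 17.70 : 59.49 : 100.00 : 84.05 : 28.26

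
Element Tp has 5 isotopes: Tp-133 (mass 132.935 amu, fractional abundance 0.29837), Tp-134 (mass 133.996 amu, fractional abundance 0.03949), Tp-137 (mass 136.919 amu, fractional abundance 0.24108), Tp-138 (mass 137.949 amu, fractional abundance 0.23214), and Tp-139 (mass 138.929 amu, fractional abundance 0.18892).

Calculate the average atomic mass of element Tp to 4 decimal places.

136.2337 amu

Average mass = Σ (abundance × isotope mass) = 0.29837 × 132.935 + 0.03949 × 133.996 + 0.24108 × 136.919 + 0.23214 × 137.949 + 0.18892 × 138.929
= 39.66382 + 5.29150 + 33.00843 + 32.02348 + 26.24647 = 136.23370 amu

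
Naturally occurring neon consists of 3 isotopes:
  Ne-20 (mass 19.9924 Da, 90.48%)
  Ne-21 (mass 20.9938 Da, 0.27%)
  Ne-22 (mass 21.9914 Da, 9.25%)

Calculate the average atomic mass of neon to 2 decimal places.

Weight each isotope mass by its fractional abundance: 0.9048 × 19.9924 + 0.0027 × 20.9938 + 0.0925 × 21.9914
= 18.08912 + 0.05668 + 2.03420 = 20.18000 Da

20.18 Da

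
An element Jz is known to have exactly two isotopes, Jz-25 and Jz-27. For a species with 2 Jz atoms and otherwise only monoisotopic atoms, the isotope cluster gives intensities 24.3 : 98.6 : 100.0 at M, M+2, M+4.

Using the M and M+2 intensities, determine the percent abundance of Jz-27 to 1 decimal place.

67.0%

Write p for the Jz-25 fraction. I(M+2)/I(M) = [C(2,1)·p^1·(1−p)] / p^2 = 2·(1−p)/p = 98.6/24.3 = 4.0576
(1−p)/p = 4.0576/2 = 2.0288  ⇒  p = 1/(1 + 2.0288) = 0.3302
Jz-25: 33.0%, Jz-27: 67.0%.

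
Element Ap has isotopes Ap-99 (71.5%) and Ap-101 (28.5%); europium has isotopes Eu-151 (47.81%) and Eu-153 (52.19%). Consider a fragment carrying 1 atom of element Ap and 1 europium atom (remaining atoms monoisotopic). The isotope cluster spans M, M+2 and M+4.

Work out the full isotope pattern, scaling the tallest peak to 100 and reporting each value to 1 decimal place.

Element Ap pattern (n=1): 0.7150 : 0.2850
Europium pattern (n=1): 0.4781 : 0.5219
Convolve the two distributions (both contribute in 2-u steps):
  M: 0.7150×0.4781 = 0.341842
  M+2: 0.7150×0.5219 + 0.2850×0.4781 = 0.509417
  M+4: 0.2850×0.5219 = 0.148742
Scale to base peak (0.509417) = 100: 67.1 : 100.0 : 29.2

67.1 : 100.0 : 29.2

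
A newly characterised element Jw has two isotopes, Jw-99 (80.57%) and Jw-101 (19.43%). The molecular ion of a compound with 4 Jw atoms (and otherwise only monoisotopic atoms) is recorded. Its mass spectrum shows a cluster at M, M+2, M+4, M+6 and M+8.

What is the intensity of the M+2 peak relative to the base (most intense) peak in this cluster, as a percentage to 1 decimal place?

96.5%

Binomial terms of (0.8057 + 0.1943)^4: M 0.4214, M+2 0.4065, M+4 0.1470, M+6 0.0236, M+8 0.0014 → M is the base peak.
P(M) = C(4,0) × 0.8057^4 × 0.1943^0 = 1 × 0.42139896 × 1.0000 = 0.421399 (base)
P(M+2) = C(4,1) × 0.8057^3 × 0.1943^1 = 4 × 0.52302216 × 0.1943 = 0.406493
Relative intensity = 0.406493 / 0.421399 × 100 = 96.5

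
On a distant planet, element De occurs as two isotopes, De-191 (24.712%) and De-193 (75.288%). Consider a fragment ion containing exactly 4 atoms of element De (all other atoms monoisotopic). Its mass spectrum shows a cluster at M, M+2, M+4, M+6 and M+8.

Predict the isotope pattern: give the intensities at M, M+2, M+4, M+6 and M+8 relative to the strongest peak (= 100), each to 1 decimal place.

0.9 : 10.8 : 49.2 : 100.0 : 76.2

Each De atom is independently De-191 (p = 0.24712) or De-193 (q = 0.75288); the cluster is the binomial expansion (p + q)^4.
P(M) = 0.24712^4 = 0.003729
P(M+2) = 4 × 0.24712^3 × 0.75288^1 = 0.045447
P(M+4) = 6 × 0.24712^2 × 0.75288^2 = 0.207691
P(M+6) = 4 × 0.24712^1 × 0.75288^3 = 0.421837
P(M+8) = 0.75288^4 = 0.321294
The M+6 peak is largest (0.421837); scaling to 100 gives 0.9 : 10.8 : 49.2 : 100.0 : 76.2.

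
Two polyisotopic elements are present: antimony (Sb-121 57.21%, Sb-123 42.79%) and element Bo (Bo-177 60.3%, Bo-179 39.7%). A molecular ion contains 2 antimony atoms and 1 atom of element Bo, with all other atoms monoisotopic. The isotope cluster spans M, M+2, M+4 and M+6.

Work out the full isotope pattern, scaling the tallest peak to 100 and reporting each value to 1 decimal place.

46.4 : 100.0 : 71.7 : 17.1

Antimony pattern (n=2): 0.32729841 : 0.48960318 : 0.18309841
Element Bo pattern (n=1): 0.6030 : 0.3970
Convolve the two distributions (both contribute in 2-u steps):
  M: 0.32729841×0.6030 = 0.197361
  M+2: 0.32729841×0.3970 + 0.48960318×0.6030 = 0.425168
  M+4: 0.48960318×0.3970 + 0.18309841×0.6030 = 0.304781
  M+6: 0.18309841×0.3970 = 0.072690
Scale to base peak (0.425168) = 100: 46.4 : 100.0 : 71.7 : 17.1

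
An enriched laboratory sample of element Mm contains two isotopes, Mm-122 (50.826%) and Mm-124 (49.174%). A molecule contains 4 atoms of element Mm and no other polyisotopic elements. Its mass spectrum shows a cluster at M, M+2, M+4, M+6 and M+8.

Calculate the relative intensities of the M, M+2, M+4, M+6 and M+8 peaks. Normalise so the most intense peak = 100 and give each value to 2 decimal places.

Each Mm atom is independently Mm-122 (p = 0.50826) or Mm-124 (q = 0.49174); the cluster is the binomial expansion (p + q)^4.
P(M) = 0.50826^4 = 0.066733
P(M+2) = 4 × 0.50826^3 × 0.49174^1 = 0.258258
P(M+4) = 6 × 0.50826^2 × 0.49174^2 = 0.374795
P(M+6) = 4 × 0.50826^1 × 0.49174^3 = 0.241742
P(M+8) = 0.49174^4 = 0.058471
The M+4 peak is largest (0.374795); scaling to 100 gives 17.81 : 68.91 : 100.00 : 64.50 : 15.60.

17.81 : 68.91 : 100.00 : 64.50 : 15.60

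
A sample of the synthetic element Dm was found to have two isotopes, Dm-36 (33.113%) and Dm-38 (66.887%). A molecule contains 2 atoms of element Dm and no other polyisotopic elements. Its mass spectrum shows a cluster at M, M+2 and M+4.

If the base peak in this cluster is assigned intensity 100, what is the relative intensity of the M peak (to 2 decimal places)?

(0.33113 + 0.66887)^2 gives M 0.1096, M+2 0.4430, M+4 0.4474; the largest is M+4.
P(M+4) = C(2,2) × 0.33113^0 × 0.66887^2 = 1 × 1.0000 × 0.44738708 = 0.447387 (base)
P(M) = C(2,0) × 0.33113^2 × 0.66887^0 = 1 × 0.10964708 × 1.0000 = 0.109647
Relative intensity = 0.109647 / 0.447387 × 100 = 24.51

24.51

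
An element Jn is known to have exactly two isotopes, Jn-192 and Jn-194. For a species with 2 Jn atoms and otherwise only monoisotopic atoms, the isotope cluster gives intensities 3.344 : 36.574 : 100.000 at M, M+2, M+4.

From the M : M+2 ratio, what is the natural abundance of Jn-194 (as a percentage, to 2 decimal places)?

If p is the fraction of Jn that is Jn-192, then I(M+2)/I(M) = [C(2,1)·p^1·(1−p)] / p^2 = 2·(1−p)/p = 36.574/3.344 = 10.9372
(1−p)/p = 10.9372/2 = 5.4686  ⇒  p = 1/(1 + 5.4686) = 0.1546
Jn-192: 15.46%, Jn-194: 84.54%.

84.54%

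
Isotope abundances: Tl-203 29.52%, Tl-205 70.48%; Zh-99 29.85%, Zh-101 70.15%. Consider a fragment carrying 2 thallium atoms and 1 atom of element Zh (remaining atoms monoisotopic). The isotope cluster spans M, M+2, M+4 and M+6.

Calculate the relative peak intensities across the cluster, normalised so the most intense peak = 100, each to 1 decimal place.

5.9 : 42.1 : 100.0 : 79.2

Thallium pattern (n=2): 0.08714304 : 0.41611392 : 0.49674304
Element Zh pattern (n=1): 0.2985 : 0.7015
Convolve the two distributions (both contribute in 2-u steps):
  M: 0.08714304×0.2985 = 0.026012
  M+2: 0.08714304×0.7015 + 0.41611392×0.2985 = 0.185341
  M+4: 0.41611392×0.7015 + 0.49674304×0.2985 = 0.440182
  M+6: 0.49674304×0.7015 = 0.348465
Scale to base peak (0.440182) = 100: 5.9 : 42.1 : 100.0 : 79.2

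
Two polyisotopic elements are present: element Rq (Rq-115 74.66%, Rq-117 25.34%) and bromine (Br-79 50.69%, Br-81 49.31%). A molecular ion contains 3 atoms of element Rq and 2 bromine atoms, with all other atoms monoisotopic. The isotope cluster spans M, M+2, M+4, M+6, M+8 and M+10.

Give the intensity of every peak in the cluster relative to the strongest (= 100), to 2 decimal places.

30.55 : 90.56 : 100.00 : 51.18 : 12.32 : 1.13

Element Rq pattern (n=3): 0.41616347 : 0.42374427 : 0.14382105 : 0.01627121
Bromine pattern (n=2): 0.25694761 : 0.49990478 : 0.24314761
Convolve the two distributions (both contribute in 2-u steps):
  M: 0.41616347×0.25694761 = 0.106932
  M+2: 0.41616347×0.49990478 + 0.42374427×0.25694761 = 0.316922
  M+4: 0.41616347×0.24314761 + 0.42374427×0.49990478 + 0.14382105×0.25694761 = 0.349975
  M+6: 0.42374427×0.24314761 + 0.14382105×0.49990478 + 0.01627121×0.25694761 = 0.179110
  M+8: 0.14382105×0.24314761 + 0.01627121×0.49990478 = 0.043104
  M+10: 0.01627121×0.24314761 = 0.003956
Scale to base peak (0.349975) = 100: 30.55 : 90.56 : 100.00 : 51.18 : 12.32 : 1.13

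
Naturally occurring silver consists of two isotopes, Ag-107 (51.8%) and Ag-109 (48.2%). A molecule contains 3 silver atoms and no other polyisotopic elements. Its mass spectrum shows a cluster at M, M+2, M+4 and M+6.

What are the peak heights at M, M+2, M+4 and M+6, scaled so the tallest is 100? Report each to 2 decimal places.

The 3 Ag atoms are independent, so intensities follow the terms of (0.518 + 0.482)^3.
P(M) = 0.518^3 = 0.138992
P(M+2) = 3 × 0.518^2 × 0.482^1 = 0.387997
P(M+4) = 3 × 0.518^1 × 0.482^2 = 0.361031
P(M+6) = 0.482^3 = 0.111980
The M+2 peak is largest (0.387997); scaling to 100 gives 35.82 : 100.00 : 93.05 : 28.86.

35.82 : 100.00 : 93.05 : 28.86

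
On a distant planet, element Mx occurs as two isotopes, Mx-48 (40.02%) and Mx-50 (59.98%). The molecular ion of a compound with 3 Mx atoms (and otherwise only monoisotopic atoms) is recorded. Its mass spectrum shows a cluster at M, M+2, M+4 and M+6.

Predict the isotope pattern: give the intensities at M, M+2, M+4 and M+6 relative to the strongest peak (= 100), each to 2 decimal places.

Expanding (0.4002 + 0.5998)^3:
P(M) = 0.4002^3 = 0.064096
P(M+2) = 3 × 0.4002^2 × 0.5998^1 = 0.288192
P(M+4) = 3 × 0.4002^1 × 0.5998^2 = 0.431928
P(M+6) = 0.5998^3 = 0.215784
The M+4 peak is largest (0.431928); scaling to 100 gives 14.84 : 66.72 : 100.00 : 49.96.

14.84 : 66.72 : 100.00 : 49.96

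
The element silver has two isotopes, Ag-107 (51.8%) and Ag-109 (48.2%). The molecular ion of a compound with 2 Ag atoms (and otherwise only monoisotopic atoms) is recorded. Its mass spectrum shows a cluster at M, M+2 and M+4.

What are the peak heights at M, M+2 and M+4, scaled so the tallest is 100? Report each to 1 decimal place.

The 2 Ag atoms are independent, so intensities follow the terms of (0.518 + 0.482)^2.
P(M) = 0.518^2 = 0.268324
P(M+2) = 2 × 0.518^1 × 0.482^1 = 0.499352
P(M+4) = 0.482^2 = 0.232324
The M+2 peak is largest (0.499352); scaling to 100 gives 53.7 : 100.0 : 46.5.

53.7 : 100.0 : 46.5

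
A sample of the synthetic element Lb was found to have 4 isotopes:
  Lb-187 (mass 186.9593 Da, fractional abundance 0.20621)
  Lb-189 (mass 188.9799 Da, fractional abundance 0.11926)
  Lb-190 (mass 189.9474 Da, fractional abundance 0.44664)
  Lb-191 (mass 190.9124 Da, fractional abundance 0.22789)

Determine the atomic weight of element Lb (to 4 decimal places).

189.4358 Da

The abundance-weighted mean is 0.20621 × 186.9593 + 0.11926 × 188.9799 + 0.44664 × 189.9474 + 0.22789 × 190.9124
= 38.55288 + 22.53774 + 84.83811 + 43.50703 = 189.43576 Da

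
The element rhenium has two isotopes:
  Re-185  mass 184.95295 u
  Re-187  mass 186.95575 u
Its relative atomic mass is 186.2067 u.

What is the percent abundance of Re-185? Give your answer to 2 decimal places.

With x = fraction of Re-185 (so Re-187 is 1 − x):
184.95295·x + 186.95575·(1 − x) = 186.2067
(184.95295 − 186.95575)·x = 186.2067 − 186.95575
x = -0.74905 / -2.00280 = 0.37400 → 37.40% Re-185, 62.60% Re-187.

37.40%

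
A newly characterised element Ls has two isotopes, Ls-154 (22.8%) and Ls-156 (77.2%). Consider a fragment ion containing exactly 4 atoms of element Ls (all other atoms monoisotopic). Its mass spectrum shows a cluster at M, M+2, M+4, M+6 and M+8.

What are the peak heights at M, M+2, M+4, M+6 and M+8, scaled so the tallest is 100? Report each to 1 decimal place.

Each Ls atom is independently Ls-154 (p = 0.228) or Ls-156 (q = 0.772); the cluster is the binomial expansion (p + q)^4.
P(M) = 0.228^4 = 0.002702
P(M+2) = 4 × 0.228^3 × 0.772^1 = 0.036600
P(M+4) = 6 × 0.228^2 × 0.772^2 = 0.185890
P(M+6) = 4 × 0.228^1 × 0.772^3 = 0.419611
P(M+8) = 0.772^4 = 0.355197
The M+6 peak is largest (0.419611); scaling to 100 gives 0.6 : 8.7 : 44.3 : 100.0 : 84.6.

0.6 : 8.7 : 44.3 : 100.0 : 84.6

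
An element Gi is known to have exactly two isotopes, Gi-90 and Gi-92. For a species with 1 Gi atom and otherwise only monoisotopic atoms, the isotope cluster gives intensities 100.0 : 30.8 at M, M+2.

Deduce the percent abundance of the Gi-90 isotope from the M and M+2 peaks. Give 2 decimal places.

76.45%

Let p = fractional abundance of Gi-90. I(M+2)/I(M) = [C(1,1)·p^0·(1−p)] / p^1 = 1·(1−p)/p = 30.8/100.0 = 0.3080
(1−p)/p = 0.3080/1 = 0.3080  ⇒  p = 1/(1 + 0.3080) = 0.7645
Gi-90: 76.45%, Gi-92: 23.55%.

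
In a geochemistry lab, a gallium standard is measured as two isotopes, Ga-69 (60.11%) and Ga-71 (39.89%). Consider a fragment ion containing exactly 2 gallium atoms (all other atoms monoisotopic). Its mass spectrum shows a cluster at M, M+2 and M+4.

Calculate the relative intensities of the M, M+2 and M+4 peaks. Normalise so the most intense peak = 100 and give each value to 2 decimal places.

Expanding (0.6011 + 0.3989)^2:
P(M) = 0.6011^2 = 0.361321
P(M+2) = 2 × 0.6011^1 × 0.3989^1 = 0.479558
P(M+4) = 0.3989^2 = 0.159121
The M+2 peak is largest (0.479558); scaling to 100 gives 75.34 : 100.00 : 33.18.

75.34 : 100.00 : 33.18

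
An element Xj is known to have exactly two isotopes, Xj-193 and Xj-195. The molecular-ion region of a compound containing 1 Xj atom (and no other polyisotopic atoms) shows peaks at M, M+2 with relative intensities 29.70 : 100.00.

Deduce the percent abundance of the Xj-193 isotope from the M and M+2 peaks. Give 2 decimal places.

22.90%

Write p for the Xj-193 fraction. I(M+2)/I(M) = [C(1,1)·p^0·(1−p)] / p^1 = 1·(1−p)/p = 100.00/29.70 = 3.3670
(1−p)/p = 3.3670/1 = 3.3670  ⇒  p = 1/(1 + 3.3670) = 0.2290
Xj-193: 22.90%, Xj-195: 77.10%.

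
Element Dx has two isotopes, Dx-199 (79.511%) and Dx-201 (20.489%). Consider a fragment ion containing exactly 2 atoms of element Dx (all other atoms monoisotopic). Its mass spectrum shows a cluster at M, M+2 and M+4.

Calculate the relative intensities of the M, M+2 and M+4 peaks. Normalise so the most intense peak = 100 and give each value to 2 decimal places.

Each Dx atom is independently Dx-199 (p = 0.79511) or Dx-201 (q = 0.20489); the cluster is the binomial expansion (p + q)^2.
P(M) = 0.79511^2 = 0.632200
P(M+2) = 2 × 0.79511^1 × 0.20489^1 = 0.325820
P(M+4) = 0.20489^2 = 0.041980
The M peak is largest (0.632200); scaling to 100 gives 100.00 : 51.54 : 6.64.

100.00 : 51.54 : 6.64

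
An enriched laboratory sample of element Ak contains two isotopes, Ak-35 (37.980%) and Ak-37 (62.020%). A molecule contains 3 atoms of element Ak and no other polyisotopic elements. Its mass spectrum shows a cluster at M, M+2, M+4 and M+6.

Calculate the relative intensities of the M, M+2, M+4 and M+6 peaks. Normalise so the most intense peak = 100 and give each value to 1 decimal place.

12.5 : 61.2 : 100.0 : 54.4

Each Ak atom is independently Ak-35 (p = 0.37980) or Ak-37 (q = 0.62020); the cluster is the binomial expansion (p + q)^3.
P(M) = 0.37980^3 = 0.054785
P(M+2) = 3 × 0.37980^2 × 0.62020^1 = 0.268388
P(M+4) = 3 × 0.37980^1 × 0.62020^2 = 0.438268
P(M+6) = 0.62020^3 = 0.238559
The M+4 peak is largest (0.438268); scaling to 100 gives 12.5 : 61.2 : 100.0 : 54.4.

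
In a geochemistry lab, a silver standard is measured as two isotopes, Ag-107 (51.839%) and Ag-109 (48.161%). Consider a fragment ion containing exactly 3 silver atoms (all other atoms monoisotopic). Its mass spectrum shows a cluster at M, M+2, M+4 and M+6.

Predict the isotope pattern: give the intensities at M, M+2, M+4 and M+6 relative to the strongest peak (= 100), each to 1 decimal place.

35.9 : 100.0 : 92.9 : 28.8

Each Ag atom is independently Ag-107 (p = 0.51839) or Ag-109 (q = 0.48161); the cluster is the binomial expansion (p + q)^3.
P(M) = 0.51839^3 = 0.139306
P(M+2) = 3 × 0.51839^2 × 0.48161^1 = 0.388267
P(M+4) = 3 × 0.51839^1 × 0.48161^2 = 0.360719
P(M+6) = 0.48161^3 = 0.111709
The M+2 peak is largest (0.388267); scaling to 100 gives 35.9 : 100.0 : 92.9 : 28.8.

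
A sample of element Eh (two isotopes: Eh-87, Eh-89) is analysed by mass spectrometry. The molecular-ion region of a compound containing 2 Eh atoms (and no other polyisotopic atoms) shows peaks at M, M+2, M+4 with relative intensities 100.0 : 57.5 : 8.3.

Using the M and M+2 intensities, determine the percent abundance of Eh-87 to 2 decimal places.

77.67%

Let p = fractional abundance of Eh-87. I(M+2)/I(M) = [C(2,1)·p^1·(1−p)] / p^2 = 2·(1−p)/p = 57.5/100.0 = 0.5750
(1−p)/p = 0.5750/2 = 0.2875  ⇒  p = 1/(1 + 0.2875) = 0.7767
Eh-87: 77.67%, Eh-89: 22.33%.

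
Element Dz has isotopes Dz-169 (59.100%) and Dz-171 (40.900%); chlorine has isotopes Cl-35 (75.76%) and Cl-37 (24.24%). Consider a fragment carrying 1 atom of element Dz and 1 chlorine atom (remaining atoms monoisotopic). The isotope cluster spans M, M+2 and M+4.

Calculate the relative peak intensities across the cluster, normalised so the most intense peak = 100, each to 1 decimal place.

98.8 : 100.0 : 21.9

Element Dz pattern (n=1): 0.5910 : 0.4090
Chlorine pattern (n=1): 0.7576 : 0.2424
Convolve the two distributions (both contribute in 2-u steps):
  M: 0.5910×0.7576 = 0.447742
  M+2: 0.5910×0.2424 + 0.4090×0.7576 = 0.453117
  M+4: 0.4090×0.2424 = 0.099142
Scale to base peak (0.453117) = 100: 98.8 : 100.0 : 21.9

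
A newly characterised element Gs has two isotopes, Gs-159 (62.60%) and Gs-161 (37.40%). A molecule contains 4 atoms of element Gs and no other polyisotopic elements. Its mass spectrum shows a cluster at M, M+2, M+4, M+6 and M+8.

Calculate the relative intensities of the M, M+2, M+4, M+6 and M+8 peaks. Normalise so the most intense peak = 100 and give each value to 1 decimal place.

The 4 Gs atoms are independent, so intensities follow the terms of (0.6260 + 0.3740)^4.
P(M) = 0.6260^4 = 0.153567
P(M+2) = 4 × 0.6260^3 × 0.3740^1 = 0.366990
P(M+4) = 6 × 0.6260^2 × 0.3740^2 = 0.328884
P(M+6) = 4 × 0.6260^1 × 0.3740^3 = 0.130993
P(M+8) = 0.3740^4 = 0.019565
The M+2 peak is largest (0.366990); scaling to 100 gives 41.8 : 100.0 : 89.6 : 35.7 : 5.3.

41.8 : 100.0 : 89.6 : 35.7 : 5.3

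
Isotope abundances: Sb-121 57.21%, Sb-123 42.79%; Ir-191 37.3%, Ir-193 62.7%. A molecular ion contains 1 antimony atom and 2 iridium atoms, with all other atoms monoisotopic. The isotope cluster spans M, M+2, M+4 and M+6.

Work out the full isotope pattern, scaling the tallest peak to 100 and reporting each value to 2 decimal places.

18.73 : 76.96 : 100.00 : 39.58

Antimony pattern (n=1): 0.5721 : 0.4279
Iridium pattern (n=2): 0.139129 : 0.467742 : 0.393129
Convolve the two distributions (both contribute in 2-u steps):
  M: 0.5721×0.139129 = 0.079596
  M+2: 0.5721×0.467742 + 0.4279×0.139129 = 0.327128
  M+4: 0.5721×0.393129 + 0.4279×0.467742 = 0.425056
  M+6: 0.4279×0.393129 = 0.168220
Scale to base peak (0.425056) = 100: 18.73 : 76.96 : 100.00 : 39.58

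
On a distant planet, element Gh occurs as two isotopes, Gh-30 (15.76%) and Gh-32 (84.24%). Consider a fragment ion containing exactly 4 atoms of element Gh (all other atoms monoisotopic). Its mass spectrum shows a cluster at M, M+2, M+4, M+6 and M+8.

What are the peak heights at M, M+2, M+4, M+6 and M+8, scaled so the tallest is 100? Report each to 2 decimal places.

0.12 : 2.62 : 21.00 : 74.83 : 100.00

Each Gh atom is independently Gh-30 (p = 0.1576) or Gh-32 (q = 0.8424); the cluster is the binomial expansion (p + q)^4.
P(M) = 0.1576^4 = 0.000617
P(M+2) = 4 × 0.1576^3 × 0.8424^1 = 0.013190
P(M+4) = 6 × 0.1576^2 × 0.8424^2 = 0.105755
P(M+6) = 4 × 0.1576^1 × 0.8424^3 = 0.376852
P(M+8) = 0.8424^4 = 0.503586
The M+8 peak is largest (0.503586); scaling to 100 gives 0.12 : 2.62 : 21.00 : 74.83 : 100.00.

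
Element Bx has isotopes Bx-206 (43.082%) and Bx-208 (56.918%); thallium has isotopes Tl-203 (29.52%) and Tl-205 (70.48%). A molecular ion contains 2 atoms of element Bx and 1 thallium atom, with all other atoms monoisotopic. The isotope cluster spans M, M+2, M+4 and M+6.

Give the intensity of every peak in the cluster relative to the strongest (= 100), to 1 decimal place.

12.4 : 62.5 : 100.0 : 51.7

Element Bx pattern (n=2): 0.18560587 : 0.49042826 : 0.32396587
Thallium pattern (n=1): 0.2952 : 0.7048
Convolve the two distributions (both contribute in 2-u steps):
  M: 0.18560587×0.2952 = 0.054791
  M+2: 0.18560587×0.7048 + 0.49042826×0.2952 = 0.275589
  M+4: 0.49042826×0.7048 + 0.32396587×0.2952 = 0.441289
  M+6: 0.32396587×0.7048 = 0.228331
Scale to base peak (0.441289) = 100: 12.4 : 62.5 : 100.0 : 51.7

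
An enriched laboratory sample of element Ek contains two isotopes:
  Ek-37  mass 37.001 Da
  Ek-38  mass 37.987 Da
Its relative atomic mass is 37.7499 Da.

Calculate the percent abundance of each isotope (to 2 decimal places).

Ek-37: 24.05%, Ek-38: 75.95%

With x = fraction of Ek-37 (so Ek-38 is 1 − x):
37.001·x + 37.987·(1 − x) = 37.7499
(37.001 − 37.987)·x = 37.7499 − 37.987
x = -0.2371 / -0.986 = 0.24047 → 24.05% Ek-37, 75.95% Ek-38.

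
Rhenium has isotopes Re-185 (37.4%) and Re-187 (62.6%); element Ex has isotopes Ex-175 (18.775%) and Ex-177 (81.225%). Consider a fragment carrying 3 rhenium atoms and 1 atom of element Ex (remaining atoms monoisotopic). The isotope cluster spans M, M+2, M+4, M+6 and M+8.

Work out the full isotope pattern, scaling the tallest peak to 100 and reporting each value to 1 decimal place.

2.4 : 22.8 : 73.4 : 100.0 : 49.4

Rhenium pattern (n=3): 0.05231362 : 0.26268713 : 0.43968487 : 0.24531438
Element Ex pattern (n=1): 0.18775 : 0.81225
Convolve the two distributions (both contribute in 2-u steps):
  M: 0.05231362×0.18775 = 0.009822
  M+2: 0.05231362×0.81225 + 0.26268713×0.18775 = 0.091811
  M+4: 0.26268713×0.81225 + 0.43968487×0.18775 = 0.295918
  M+6: 0.43968487×0.81225 + 0.24531438×0.18775 = 0.403192
  M+8: 0.24531438×0.81225 = 0.199257
Scale to base peak (0.403192) = 100: 2.4 : 22.8 : 73.4 : 100.0 : 49.4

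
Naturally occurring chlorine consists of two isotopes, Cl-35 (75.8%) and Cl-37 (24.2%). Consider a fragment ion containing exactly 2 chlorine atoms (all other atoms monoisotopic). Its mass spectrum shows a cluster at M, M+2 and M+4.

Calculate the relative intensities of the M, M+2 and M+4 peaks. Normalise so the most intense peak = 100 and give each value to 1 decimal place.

100.0 : 63.9 : 10.2

Expanding (0.758 + 0.242)^2:
P(M) = 0.758^2 = 0.574564
P(M+2) = 2 × 0.758^1 × 0.242^1 = 0.366872
P(M+4) = 0.242^2 = 0.058564
The M peak is largest (0.574564); scaling to 100 gives 100.0 : 63.9 : 10.2.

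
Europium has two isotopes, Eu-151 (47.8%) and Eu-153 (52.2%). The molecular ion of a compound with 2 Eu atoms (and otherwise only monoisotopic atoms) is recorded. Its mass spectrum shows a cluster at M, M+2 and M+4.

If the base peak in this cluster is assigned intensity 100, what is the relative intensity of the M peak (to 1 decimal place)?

45.8

(0.478 + 0.522)^2 gives M 0.2285, M+2 0.4990, M+4 0.2725; the largest is M+2.
P(M+2) = C(2,1) × 0.478^1 × 0.522^1 = 2 × 0.4780 × 0.5220 = 0.499032 (base)
P(M) = C(2,0) × 0.478^2 × 0.522^0 = 1 × 0.228484 × 1.0000 = 0.228484
Relative intensity = 0.228484 / 0.499032 × 100 = 45.8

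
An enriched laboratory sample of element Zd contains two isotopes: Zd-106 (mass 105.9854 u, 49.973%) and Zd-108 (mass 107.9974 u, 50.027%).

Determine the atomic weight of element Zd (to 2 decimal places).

106.99 u

The abundance-weighted mean is 0.49973 × 105.9854 + 0.50027 × 107.9974
= 52.96408 + 54.02786 = 106.99194 u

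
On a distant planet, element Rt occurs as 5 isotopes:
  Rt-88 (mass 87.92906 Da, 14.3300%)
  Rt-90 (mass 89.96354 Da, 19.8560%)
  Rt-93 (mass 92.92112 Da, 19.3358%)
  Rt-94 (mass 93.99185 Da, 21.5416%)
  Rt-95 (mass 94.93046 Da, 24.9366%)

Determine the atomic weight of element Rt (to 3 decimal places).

Weight each isotope mass by its fractional abundance: 0.143300 × 87.92906 + 0.198560 × 89.96354 + 0.193358 × 92.92112 + 0.215416 × 93.99185 + 0.249366 × 94.93046
= 12.600234 + 17.863161 + 17.967042 + 20.247348 + 23.672429 = 92.350214 Da

92.350 Da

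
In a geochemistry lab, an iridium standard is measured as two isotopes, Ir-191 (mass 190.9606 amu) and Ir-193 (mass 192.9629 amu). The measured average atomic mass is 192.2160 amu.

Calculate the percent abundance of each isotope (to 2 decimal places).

Ir-191: 37.30%, Ir-193: 62.70%

Let x be the fractional abundance of Ir-191; then Ir-193 has abundance 1 − x.
190.9606·x + 192.9629·(1 − x) = 192.2160
(190.9606 − 192.9629)·x = 192.2160 − 192.9629
x = -0.7469 / -2.0023 = 0.37302 → 37.30% Ir-191, 62.70% Ir-193.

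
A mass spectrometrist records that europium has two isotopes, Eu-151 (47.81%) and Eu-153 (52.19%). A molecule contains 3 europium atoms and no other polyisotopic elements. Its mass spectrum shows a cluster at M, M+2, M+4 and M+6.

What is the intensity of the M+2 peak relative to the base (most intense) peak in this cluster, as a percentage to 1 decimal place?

Term probabilities: M 0.1093, M+2 0.3579, M+4 0.3907, M+6 0.1422. Base peak = M+4.
P(M+4) = C(3,2) × 0.4781^1 × 0.5219^2 = 3 × 0.4781 × 0.27237961 = 0.390674 (base)
P(M+2) = C(3,1) × 0.4781^2 × 0.5219^1 = 3 × 0.22857961 × 0.5219 = 0.357887
Relative intensity = 0.357887 / 0.390674 × 100 = 91.6

91.6%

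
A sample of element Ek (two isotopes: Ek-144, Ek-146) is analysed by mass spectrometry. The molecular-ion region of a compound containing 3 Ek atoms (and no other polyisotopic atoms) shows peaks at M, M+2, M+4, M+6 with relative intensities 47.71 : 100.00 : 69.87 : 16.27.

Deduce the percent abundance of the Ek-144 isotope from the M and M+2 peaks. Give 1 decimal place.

58.9%

Let p = fractional abundance of Ek-144. I(M+2)/I(M) = [C(3,1)·p^2·(1−p)] / p^3 = 3·(1−p)/p = 100.00/47.71 = 2.0960
(1−p)/p = 2.0960/3 = 0.6987  ⇒  p = 1/(1 + 0.6987) = 0.5887
Ek-144: 58.9%, Ek-146: 41.1%.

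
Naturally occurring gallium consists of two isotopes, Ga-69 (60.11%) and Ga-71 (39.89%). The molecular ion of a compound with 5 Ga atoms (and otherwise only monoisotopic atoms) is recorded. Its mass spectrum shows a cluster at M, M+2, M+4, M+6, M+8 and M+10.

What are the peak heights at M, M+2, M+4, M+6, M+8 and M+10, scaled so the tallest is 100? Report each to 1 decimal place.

Expanding (0.6011 + 0.3989)^5:
P(M) = 0.6011^5 = 0.078475
P(M+2) = 5 × 0.6011^4 × 0.3989^1 = 0.260388
P(M+4) = 10 × 0.6011^3 × 0.3989^2 = 0.345596
P(M+6) = 10 × 0.6011^2 × 0.3989^3 = 0.229343
P(M+8) = 5 × 0.6011^1 × 0.3989^4 = 0.076098
P(M+10) = 0.3989^5 = 0.010100
The M+4 peak is largest (0.345596); scaling to 100 gives 22.7 : 75.3 : 100.0 : 66.4 : 22.0 : 2.9.

22.7 : 75.3 : 100.0 : 66.4 : 22.0 : 2.9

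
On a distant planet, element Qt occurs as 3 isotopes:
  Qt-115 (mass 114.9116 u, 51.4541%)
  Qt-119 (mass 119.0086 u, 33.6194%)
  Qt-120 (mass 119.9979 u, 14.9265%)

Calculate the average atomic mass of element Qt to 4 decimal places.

117.0482 u

Average mass = Σ (abundance × isotope mass) = 0.514541 × 114.9116 + 0.336194 × 119.0086 + 0.149265 × 119.9979
= 59.12673 + 40.00998 + 17.91149 = 117.04820 u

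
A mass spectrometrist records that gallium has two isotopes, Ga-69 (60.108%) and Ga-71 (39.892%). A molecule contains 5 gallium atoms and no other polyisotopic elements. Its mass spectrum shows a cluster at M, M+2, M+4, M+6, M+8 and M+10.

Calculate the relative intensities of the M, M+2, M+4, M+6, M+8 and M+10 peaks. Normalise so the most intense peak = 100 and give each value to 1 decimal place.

Each Ga atom is independently Ga-69 (p = 0.60108) or Ga-71 (q = 0.39892); the cluster is the binomial expansion (p + q)^5.
P(M) = 0.60108^5 = 0.078462
P(M+2) = 5 × 0.60108^4 × 0.39892^1 = 0.260366
P(M+4) = 10 × 0.60108^3 × 0.39892^2 = 0.345596
P(M+6) = 10 × 0.60108^2 × 0.39892^3 = 0.229362
P(M+8) = 5 × 0.60108^1 × 0.39892^4 = 0.076111
P(M+10) = 0.39892^5 = 0.010103
The M+4 peak is largest (0.345596); scaling to 100 gives 22.7 : 75.3 : 100.0 : 66.4 : 22.0 : 2.9.

22.7 : 75.3 : 100.0 : 66.4 : 22.0 : 2.9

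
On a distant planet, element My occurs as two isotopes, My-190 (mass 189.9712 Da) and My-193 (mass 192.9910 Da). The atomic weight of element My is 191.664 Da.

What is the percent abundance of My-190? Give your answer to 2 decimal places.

Let x be the fractional abundance of My-190; then My-193 has abundance 1 − x.
189.9712·x + 192.9910·(1 − x) = 191.664
(189.9712 − 192.9910)·x = 191.664 − 192.9910
x = -1.3270 / -3.0198 = 0.43943 → 43.94% My-190, 56.06% My-193.

43.94%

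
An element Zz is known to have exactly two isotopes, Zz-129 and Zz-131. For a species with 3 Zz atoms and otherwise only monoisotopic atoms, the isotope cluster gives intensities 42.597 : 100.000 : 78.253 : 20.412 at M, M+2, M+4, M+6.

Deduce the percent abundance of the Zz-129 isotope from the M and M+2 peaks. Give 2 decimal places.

Let p = fractional abundance of Zz-129. I(M+2)/I(M) = [C(3,1)·p^2·(1−p)] / p^3 = 3·(1−p)/p = 100.000/42.597 = 2.3476
(1−p)/p = 2.3476/3 = 0.7825  ⇒  p = 1/(1 + 0.7825) = 0.5610
Zz-129: 56.10%, Zz-131: 43.90%.

56.10%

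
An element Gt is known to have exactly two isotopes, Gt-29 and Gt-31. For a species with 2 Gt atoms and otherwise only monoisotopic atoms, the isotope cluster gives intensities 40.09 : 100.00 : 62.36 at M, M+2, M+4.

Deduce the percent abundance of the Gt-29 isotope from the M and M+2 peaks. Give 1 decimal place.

44.5%

Let p = fractional abundance of Gt-29. I(M+2)/I(M) = [C(2,1)·p^1·(1−p)] / p^2 = 2·(1−p)/p = 100.00/40.09 = 2.4944
(1−p)/p = 2.4944/2 = 1.2472  ⇒  p = 1/(1 + 1.2472) = 0.4450
Gt-29: 44.5%, Gt-31: 55.5%.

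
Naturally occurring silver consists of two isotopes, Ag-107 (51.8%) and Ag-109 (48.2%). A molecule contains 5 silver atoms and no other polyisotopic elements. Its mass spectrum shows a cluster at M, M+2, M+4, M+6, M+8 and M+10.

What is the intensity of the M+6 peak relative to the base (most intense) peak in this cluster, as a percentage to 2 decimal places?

(0.518 + 0.482)^5 gives M 0.0373, M+2 0.1735, M+4 0.3229, M+6 0.3005, M+8 0.1398, M+10 0.0260; the largest is M+4.
P(M+4) = C(5,2) × 0.518^3 × 0.482^2 = 10 × 0.13899183 × 0.232324 = 0.322911 (base)
P(M+6) = C(5,3) × 0.518^2 × 0.482^3 = 10 × 0.268324 × 0.11198017 = 0.300470
Relative intensity = 0.300470 / 0.322911 × 100 = 93.05

93.05%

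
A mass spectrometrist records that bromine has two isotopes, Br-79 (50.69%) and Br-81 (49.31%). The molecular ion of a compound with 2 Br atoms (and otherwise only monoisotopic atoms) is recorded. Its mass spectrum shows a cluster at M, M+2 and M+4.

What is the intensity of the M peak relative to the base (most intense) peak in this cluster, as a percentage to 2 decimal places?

51.40%

(0.5069 + 0.4931)^2 gives M 0.2569, M+2 0.4999, M+4 0.2431; the largest is M+2.
P(M+2) = C(2,1) × 0.5069^1 × 0.4931^1 = 2 × 0.5069 × 0.4931 = 0.499905 (base)
P(M) = C(2,0) × 0.5069^2 × 0.4931^0 = 1 × 0.25694761 × 1.0000 = 0.256948
Relative intensity = 0.256948 / 0.499905 × 100 = 51.40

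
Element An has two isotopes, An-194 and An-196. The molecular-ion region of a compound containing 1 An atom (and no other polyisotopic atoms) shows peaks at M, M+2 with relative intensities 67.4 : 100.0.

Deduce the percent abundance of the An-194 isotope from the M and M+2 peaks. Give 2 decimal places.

Write p for the An-194 fraction. I(M+2)/I(M) = [C(1,1)·p^0·(1−p)] / p^1 = 1·(1−p)/p = 100.0/67.4 = 1.4837
(1−p)/p = 1.4837/1 = 1.4837  ⇒  p = 1/(1 + 1.4837) = 0.4026
An-194: 40.26%, An-196: 59.74%.

40.26%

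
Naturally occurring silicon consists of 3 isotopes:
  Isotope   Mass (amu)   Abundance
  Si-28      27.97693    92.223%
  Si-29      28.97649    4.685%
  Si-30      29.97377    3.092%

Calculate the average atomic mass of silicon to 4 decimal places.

Average mass = Σ (abundance × isotope mass) = 0.92223 × 27.97693 + 0.04685 × 28.97649 + 0.03092 × 29.97377
= 25.801164 + 1.357549 + 0.926789 = 28.085502 amu

28.0855 amu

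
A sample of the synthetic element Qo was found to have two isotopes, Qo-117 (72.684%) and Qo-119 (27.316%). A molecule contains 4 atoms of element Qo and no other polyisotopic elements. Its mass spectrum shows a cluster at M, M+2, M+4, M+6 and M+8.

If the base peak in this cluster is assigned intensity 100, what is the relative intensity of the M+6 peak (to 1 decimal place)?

Binomial terms of (0.72684 + 0.27316)^4: M 0.2791, M+2 0.4196, M+4 0.2365, M+6 0.0593, M+8 0.0056 → M+2 is the base peak.
P(M+2) = C(4,1) × 0.72684^3 × 0.27316^1 = 4 × 0.38398694 × 0.27316 = 0.419559 (base)
P(M+6) = C(4,3) × 0.72684^1 × 0.27316^3 = 4 × 0.72684 × 0.02038221 = 0.059258
Relative intensity = 0.059258 / 0.419559 × 100 = 14.1

14.1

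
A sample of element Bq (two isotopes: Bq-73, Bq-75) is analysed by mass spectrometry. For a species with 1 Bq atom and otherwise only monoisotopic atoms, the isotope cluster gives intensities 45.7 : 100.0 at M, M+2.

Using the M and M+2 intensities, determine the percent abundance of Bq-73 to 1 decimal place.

Let p = fractional abundance of Bq-73. I(M+2)/I(M) = [C(1,1)·p^0·(1−p)] / p^1 = 1·(1−p)/p = 100.0/45.7 = 2.1882
(1−p)/p = 2.1882/1 = 2.1882  ⇒  p = 1/(1 + 2.1882) = 0.3137
Bq-73: 31.4%, Bq-75: 68.6%.

31.4%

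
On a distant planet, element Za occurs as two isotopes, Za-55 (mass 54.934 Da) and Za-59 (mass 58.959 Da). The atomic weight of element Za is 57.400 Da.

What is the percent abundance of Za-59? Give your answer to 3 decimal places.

With x = fraction of Za-55 (so Za-59 is 1 − x):
54.934·x + 58.959·(1 − x) = 57.400
(54.934 − 58.959)·x = 57.400 − 58.959
x = -1.559 / -4.025 = 0.38733 → 38.733% Za-55, 61.267% Za-59.

61.267%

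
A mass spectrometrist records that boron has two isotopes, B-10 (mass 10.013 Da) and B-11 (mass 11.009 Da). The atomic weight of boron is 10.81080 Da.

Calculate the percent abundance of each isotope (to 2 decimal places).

B-10: 19.90%, B-11: 80.10%

Writing the weighted mean with unknown fraction x of B-10:
10.013·x + 11.009·(1 − x) = 10.81080
(10.013 − 11.009)·x = 10.81080 − 11.009
x = -0.19820 / -0.996 = 0.19900 → 19.90% B-10, 80.10% B-11.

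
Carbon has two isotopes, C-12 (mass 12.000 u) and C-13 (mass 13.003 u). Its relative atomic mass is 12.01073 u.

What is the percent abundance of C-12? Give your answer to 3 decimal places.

Let x be the fractional abundance of C-12; then C-13 has abundance 1 − x.
12.000·x + 13.003·(1 − x) = 12.01073
(12.000 − 13.003)·x = 12.01073 − 13.003
x = -0.99227 / -1.003 = 0.98930 → 98.930% C-12, 1.070% C-13.

98.930%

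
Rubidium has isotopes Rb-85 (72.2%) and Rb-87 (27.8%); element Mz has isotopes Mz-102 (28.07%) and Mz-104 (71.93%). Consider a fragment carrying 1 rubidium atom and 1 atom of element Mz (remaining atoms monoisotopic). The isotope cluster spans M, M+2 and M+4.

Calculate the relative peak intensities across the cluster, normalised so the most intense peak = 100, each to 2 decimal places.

33.93 : 100.00 : 33.47

Rubidium pattern (n=1): 0.7220 : 0.2780
Element Mz pattern (n=1): 0.2807 : 0.7193
Convolve the two distributions (both contribute in 2-u steps):
  M: 0.7220×0.2807 = 0.202665
  M+2: 0.7220×0.7193 + 0.2780×0.2807 = 0.597369
  M+4: 0.2780×0.7193 = 0.199965
Scale to base peak (0.597369) = 100: 33.93 : 100.00 : 33.47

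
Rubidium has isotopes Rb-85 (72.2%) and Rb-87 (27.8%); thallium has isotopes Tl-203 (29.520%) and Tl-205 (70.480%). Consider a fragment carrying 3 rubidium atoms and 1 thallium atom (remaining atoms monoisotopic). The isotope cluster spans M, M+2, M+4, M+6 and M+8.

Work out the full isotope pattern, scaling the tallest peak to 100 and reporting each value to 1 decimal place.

Rubidium pattern (n=3): 0.37636705 : 0.43475086 : 0.16739714 : 0.02148495
Thallium pattern (n=1): 0.2952 : 0.7048
Convolve the two distributions (both contribute in 2-u steps):
  M: 0.37636705×0.2952 = 0.111104
  M+2: 0.37636705×0.7048 + 0.43475086×0.2952 = 0.393602
  M+4: 0.43475086×0.7048 + 0.16739714×0.2952 = 0.355828
  M+6: 0.16739714×0.7048 + 0.02148495×0.2952 = 0.124324
  M+8: 0.02148495×0.7048 = 0.015143
Scale to base peak (0.393602) = 100: 28.2 : 100.0 : 90.4 : 31.6 : 3.8

28.2 : 100.0 : 90.4 : 31.6 : 3.8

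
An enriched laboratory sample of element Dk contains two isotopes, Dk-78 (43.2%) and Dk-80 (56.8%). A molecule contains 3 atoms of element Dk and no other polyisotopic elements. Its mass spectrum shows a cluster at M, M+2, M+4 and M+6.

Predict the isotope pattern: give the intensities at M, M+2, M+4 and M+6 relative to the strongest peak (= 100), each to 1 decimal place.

19.3 : 76.1 : 100.0 : 43.8

Each Dk atom is independently Dk-78 (p = 0.432) or Dk-80 (q = 0.568); the cluster is the binomial expansion (p + q)^3.
P(M) = 0.432^3 = 0.080622
P(M+2) = 3 × 0.432^2 × 0.568^1 = 0.318007
P(M+4) = 3 × 0.432^1 × 0.568^2 = 0.418121
P(M+6) = 0.568^3 = 0.183250
The M+4 peak is largest (0.418121); scaling to 100 gives 19.3 : 76.1 : 100.0 : 43.8.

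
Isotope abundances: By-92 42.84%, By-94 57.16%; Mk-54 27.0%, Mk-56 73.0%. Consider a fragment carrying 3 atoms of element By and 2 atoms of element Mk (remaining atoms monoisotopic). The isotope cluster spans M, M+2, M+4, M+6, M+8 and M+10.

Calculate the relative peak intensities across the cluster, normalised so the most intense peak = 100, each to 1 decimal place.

1.7 : 15.6 : 56.7 : 100.0 : 85.7 : 28.7

Element By pattern (n=3): 0.07862278 : 0.31471135 : 0.41990897 : 0.1867569
Element Mk pattern (n=2): 0.0729 : 0.3942 : 0.5329
Convolve the two distributions (both contribute in 2-u steps):
  M: 0.07862278×0.0729 = 0.005732
  M+2: 0.07862278×0.3942 + 0.31471135×0.0729 = 0.053936
  M+4: 0.07862278×0.5329 + 0.31471135×0.3942 + 0.41990897×0.0729 = 0.196569
  M+6: 0.31471135×0.5329 + 0.41990897×0.3942 + 0.1867569×0.0729 = 0.346852
  M+8: 0.41990897×0.5329 + 0.1867569×0.3942 = 0.297389
  M+10: 0.1867569×0.5329 = 0.099523
Scale to base peak (0.346852) = 100: 1.7 : 15.6 : 56.7 : 100.0 : 85.7 : 28.7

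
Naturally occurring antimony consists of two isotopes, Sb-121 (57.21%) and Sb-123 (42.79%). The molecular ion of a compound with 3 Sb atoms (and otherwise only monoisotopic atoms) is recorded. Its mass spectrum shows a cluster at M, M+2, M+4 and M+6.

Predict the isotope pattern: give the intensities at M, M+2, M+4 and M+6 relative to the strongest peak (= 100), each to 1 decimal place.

Each Sb atom is independently Sb-121 (p = 0.5721) or Sb-123 (q = 0.4279); the cluster is the binomial expansion (p + q)^3.
P(M) = 0.5721^3 = 0.187247
P(M+2) = 3 × 0.5721^2 × 0.4279^1 = 0.420153
P(M+4) = 3 × 0.5721^1 × 0.4279^2 = 0.314252
P(M+6) = 0.4279^3 = 0.078348
The M+2 peak is largest (0.420153); scaling to 100 gives 44.6 : 100.0 : 74.8 : 18.6.

44.6 : 100.0 : 74.8 : 18.6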